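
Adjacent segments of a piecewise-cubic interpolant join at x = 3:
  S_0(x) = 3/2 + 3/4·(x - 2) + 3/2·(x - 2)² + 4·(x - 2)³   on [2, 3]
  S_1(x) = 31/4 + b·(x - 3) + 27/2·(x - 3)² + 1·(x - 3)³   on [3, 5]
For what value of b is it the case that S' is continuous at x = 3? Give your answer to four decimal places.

S_0'(x) = 3/4 + 3·(x - 2) + 12·(x - 2)², so S_0'(3) = 63/4. On the right, S_1'(3) = b, so b = 63/4.

15.7500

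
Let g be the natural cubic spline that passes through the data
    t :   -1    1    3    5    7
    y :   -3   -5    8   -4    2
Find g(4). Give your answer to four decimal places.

Put m_i = g'' at the i-th knot. Here h = (2, 2, 2, 2) and Δ = (-1, 13/2, -6, 3), so the interior equations h_(i-1)·m_(i-1) + 2(h_(i-1)+h_i)·m_i + h_i·m_(i+1) = 6(Δ_i − Δ_(i-1)) read
  2·m_0 + 8·m_1 + 2·m_2 = 6(Δ_1 - Δ_0) = 45
  2·m_1 + 8·m_2 + 2·m_3 = 6(Δ_2 - Δ_1) = -75
  2·m_2 + 8·m_3 + 2·m_4 = 6(Δ_3 - Δ_2) = 54
Natural end conditions: m_0 = m_4 = 0.
Solving: m_0 = 0, m_1 = 147/16, m_2 = -57/4, m_3 = 165/16, m_4 = 0.
On [3, 5], g(t) = 8 + 1/16·(t - 3) - 57/8·(t - 3)² + 131/64·(t - 3)³.
With (t - 3) = 1: g(4) = 191/64.

2.9844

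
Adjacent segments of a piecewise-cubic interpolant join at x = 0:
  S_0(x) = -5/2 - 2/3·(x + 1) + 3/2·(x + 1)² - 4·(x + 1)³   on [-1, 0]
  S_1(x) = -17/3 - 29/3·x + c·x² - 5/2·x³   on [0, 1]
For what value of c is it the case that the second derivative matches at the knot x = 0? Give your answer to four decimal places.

-10.5000

S_0''(x) = 3 - 24·(x + 1), so S_0''(0) = -21. On the right, S_1''(0) = 2c, so c = -21/2.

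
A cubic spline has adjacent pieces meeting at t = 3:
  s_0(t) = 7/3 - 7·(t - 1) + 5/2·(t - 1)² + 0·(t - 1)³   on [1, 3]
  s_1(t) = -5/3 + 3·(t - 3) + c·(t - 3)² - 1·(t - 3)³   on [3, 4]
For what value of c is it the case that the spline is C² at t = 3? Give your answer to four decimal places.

s_0''(t) = 5 + 0·(t - 1), so s_0''(3) = 5. On the right, s_1''(3) = 2c, so c = 5/2.

2.5000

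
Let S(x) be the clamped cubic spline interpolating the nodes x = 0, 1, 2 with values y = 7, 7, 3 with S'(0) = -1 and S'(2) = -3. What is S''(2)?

8

With M_i denoting the second derivative at x_i, h_i = 1, 1, and Δ_i = (y_(i+1) − y_i)/h_i = 0, -4:
  1·M_0 + 4·M_1 + 1·M_2 = 6(Δ_1 - Δ_0) = -24
Clamped end conditions give two more equations: 2h_0·M_0 + h_0·M_1 = 6(Δ_0 - S'(0)) = 6 and h_1·M_1 + 2h_1·M_2 = 6(S'(2) - Δ_1) = 6.
Forward elimination and back-substitution give M_0 = 8, M_1 = -10, M_2 = 8.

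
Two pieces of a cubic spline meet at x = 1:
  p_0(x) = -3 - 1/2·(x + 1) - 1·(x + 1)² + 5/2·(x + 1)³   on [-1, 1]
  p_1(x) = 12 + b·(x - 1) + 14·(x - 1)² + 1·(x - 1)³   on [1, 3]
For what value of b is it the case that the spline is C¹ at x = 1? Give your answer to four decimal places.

25.5000

p_0'(x) = -1/2 - 2·(x + 1) + 15/2·(x + 1)², so p_0'(1) = 51/2. On the right, p_1'(1) = b, so b = 51/2.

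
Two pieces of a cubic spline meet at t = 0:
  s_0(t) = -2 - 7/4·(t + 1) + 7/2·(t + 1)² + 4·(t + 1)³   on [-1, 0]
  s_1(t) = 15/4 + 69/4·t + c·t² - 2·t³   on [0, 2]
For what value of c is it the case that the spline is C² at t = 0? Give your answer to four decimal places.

s_0''(t) = 7 + 24·(t + 1), so s_0''(0) = 31. On the right, s_1''(0) = 2c, so c = 31/2.

15.5000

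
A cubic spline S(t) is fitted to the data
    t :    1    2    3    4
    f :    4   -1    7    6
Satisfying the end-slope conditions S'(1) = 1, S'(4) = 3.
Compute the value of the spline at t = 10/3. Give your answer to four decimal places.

7.1506

Let m_i = S''(x_i). Step sizes h_i = 1, 1, 1; slopes of the chords Δ_i = (y_(i+1) - y_i)/h_i = -5, 8, -1.
  1·m_0 + 4·m_1 + 1·m_2 = 6(Δ_1 - Δ_0) = 78
  1·m_1 + 4·m_2 + 1·m_3 = 6(Δ_2 - Δ_1) = -54
Clamped end conditions give two more equations: 2h_0·m_0 + h_0·m_1 = 6(Δ_0 - S'(1)) = -36 and h_2·m_2 + 2h_2·m_3 = 6(S'(4) - Δ_2) = 24.
Solving the tridiagonal system: m_0 = -538/15, m_1 = 536/15, m_2 = -436/15, m_3 = 398/15.
On [3, 4], S(t) = 7 + 64/15·(t - 3) - 218/15·(t - 3)² + 139/15·(t - 3)³.
With (t - 3) = 1/3: S(10/3) = 2896/405.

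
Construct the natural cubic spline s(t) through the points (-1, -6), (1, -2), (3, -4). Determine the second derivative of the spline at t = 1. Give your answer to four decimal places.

Put M_i = s'' at the i-th knot. Here h = (2, 2) and Δ = (2, -1), so the interior equations h_(i-1)·M_(i-1) + 2(h_(i-1)+h_i)·M_i + h_i·M_(i+1) = 6(Δ_i − Δ_(i-1)) read
  2·M_0 + 8·M_1 + 2·M_2 = 6(Δ_1 - Δ_0) = -18
Natural end conditions: M_0 = M_2 = 0.
Hence M_0 = 0, M_1 = -9/4, M_2 = 0.

-2.2500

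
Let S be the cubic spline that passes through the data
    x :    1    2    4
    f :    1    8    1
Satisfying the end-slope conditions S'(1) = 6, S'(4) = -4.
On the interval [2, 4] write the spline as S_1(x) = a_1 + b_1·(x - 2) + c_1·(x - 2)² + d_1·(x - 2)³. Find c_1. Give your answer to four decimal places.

Let σ_i = S''(x_i). Step sizes h_i = 1, 2; slopes of the chords Δ_i = (y_(i+1) - y_i)/h_i = 7, -7/2.
  1·σ_0 + 6·σ_1 + 2·σ_2 = 6(Δ_1 - Δ_0) = -63
Clamped end conditions give two more equations: 2h_0·σ_0 + h_0·σ_1 = 6(Δ_0 - S'(1)) = 6 and h_1·σ_1 + 2h_1·σ_2 = 6(S'(4) - Δ_1) = -3.
Solving: σ_0 = 61/6, σ_1 = -43/3, σ_2 = 77/12.
On [2, 4], with S_1(x) = a_1 + b_1·(x - 2) + c_1·(x - 2)² + d_1·(x - 2)³: c_1 = σ_1/2 = -43/6, d_1 = (σ_2 - σ_1)/(6h_1) = 83/48, b_1 = Δ_1 - h_1(2σ_1 + σ_2)/6 = 47/12.

-7.1667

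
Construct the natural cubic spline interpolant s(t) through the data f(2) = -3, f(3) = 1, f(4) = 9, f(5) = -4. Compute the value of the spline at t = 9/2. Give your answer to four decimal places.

Put σ_i = s'' at the i-th knot. Here h = (1, 1, 1) and Δ = (4, 8, -13), so the interior equations h_(i-1)·σ_(i-1) + 2(h_(i-1)+h_i)·σ_i + h_i·σ_(i+1) = 6(Δ_i − Δ_(i-1)) read
  1·σ_0 + 4·σ_1 + 1·σ_2 = 6(Δ_1 - Δ_0) = 24
  1·σ_1 + 4·σ_2 + 1·σ_3 = 6(Δ_2 - Δ_1) = -126
Natural end conditions: σ_0 = σ_3 = 0.
Forward elimination and back-substitution give σ_0 = 0, σ_1 = 74/5, σ_2 = -176/5, σ_3 = 0.
On [4, 5], s(t) = 9 - 19/15·(t - 4) - 88/5·(t - 4)² + 88/15·(t - 4)³.
With (t - 4) = 1/2: s(9/2) = 47/10.

4.7000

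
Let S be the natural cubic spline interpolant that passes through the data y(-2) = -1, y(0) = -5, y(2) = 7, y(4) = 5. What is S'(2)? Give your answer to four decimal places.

3.8000

Put σ_i = S'' at the i-th knot. Here h = (2, 2, 2) and Δ = (-2, 6, -1), so the interior equations h_(i-1)·σ_(i-1) + 2(h_(i-1)+h_i)·σ_i + h_i·σ_(i+1) = 6(Δ_i − Δ_(i-1)) read
  2·σ_0 + 8·σ_1 + 2·σ_2 = 6(Δ_1 - Δ_0) = 48
  2·σ_1 + 8·σ_2 + 2·σ_3 = 6(Δ_2 - Δ_1) = -42
Natural end conditions: σ_0 = σ_3 = 0.
Hence σ_0 = 0, σ_1 = 39/5, σ_2 = -36/5, σ_3 = 0.
On [2, 4], S'(x) = b_2 + 2c_2·(x - 2) + 3d_2·(x - 2)² with b_2 = Δ_2 - h_2(2σ_2 + σ_3)/6 = 19/5, c_2 = σ_2/2 = -18/5, d_2 = (σ_3 - σ_2)/(6h_2) = 3/5. So S'(2) = 19/5.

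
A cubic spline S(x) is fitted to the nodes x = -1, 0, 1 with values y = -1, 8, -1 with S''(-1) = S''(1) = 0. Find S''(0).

-27

Put σ_i = S'' at the i-th knot. Here h = (1, 1) and Δ = (9, -9), so the interior equations h_(i-1)·σ_(i-1) + 2(h_(i-1)+h_i)·σ_i + h_i·σ_(i+1) = 6(Δ_i − Δ_(i-1)) read
  1·σ_0 + 4·σ_1 + 1·σ_2 = 6(Δ_1 - Δ_0) = -108
Natural end conditions: σ_0 = σ_2 = 0.
Solving the tridiagonal system: σ_0 = 0, σ_1 = -27, σ_2 = 0.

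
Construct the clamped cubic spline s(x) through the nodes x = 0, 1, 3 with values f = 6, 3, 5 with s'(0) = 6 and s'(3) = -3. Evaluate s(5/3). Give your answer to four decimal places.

2.7778

With M_i denoting the second derivative at x_i, h_i = 1, 2, and Δ_i = (y_(i+1) − y_i)/h_i = -3, 1:
  1·M_0 + 6·M_1 + 2·M_2 = 6(Δ_1 - Δ_0) = 24
Clamped end conditions give two more equations: 2h_0·M_0 + h_0·M_1 = 6(Δ_0 - s'(0)) = -54 and h_1·M_1 + 2h_1·M_2 = 6(s'(3) - Δ_1) = -24.
Forward elimination and back-substitution give M_0 = -34, M_1 = 14, M_2 = -13.
On [1, 3], s(x) = 3 - 4·(x - 1) + 7·(x - 1)² - 9/4·(x - 1)³.
With (x - 1) = 2/3: s(5/3) = 25/9.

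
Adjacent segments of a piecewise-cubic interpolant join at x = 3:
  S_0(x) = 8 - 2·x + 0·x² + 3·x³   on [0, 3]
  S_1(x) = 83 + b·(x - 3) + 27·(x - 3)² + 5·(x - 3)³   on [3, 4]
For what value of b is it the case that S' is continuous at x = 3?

S_0'(x) = -2 + 0·x + 9·x², so S_0'(3) = 79. On the right, S_1'(3) = b, so b = 79.

79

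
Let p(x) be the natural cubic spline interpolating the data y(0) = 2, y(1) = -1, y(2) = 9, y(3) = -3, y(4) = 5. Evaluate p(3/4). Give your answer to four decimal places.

-2.0254

Write m_i for p''(x_i). With h_i = 1, 1, 1, 1 and divided differences Δ_i = -3, 10, -12, 8, the continuity of p' gives the tridiagonal system
  1·m_0 + 4·m_1 + 1·m_2 = 6(Δ_1 - Δ_0) = 78
  1·m_1 + 4·m_2 + 1·m_3 = 6(Δ_2 - Δ_1) = -132
  1·m_2 + 4·m_3 + 1·m_4 = 6(Δ_3 - Δ_2) = 120
Natural end conditions: m_0 = m_4 = 0.
Solving: m_0 = 0, m_1 = 909/28, m_2 = -363/7, m_3 = 1203/28, m_4 = 0.
On [0, 1], p(x) = 2 - 471/56·x + 0·x² + 303/56·x³.
With x = 3/4: p(3/4) = -1037/512.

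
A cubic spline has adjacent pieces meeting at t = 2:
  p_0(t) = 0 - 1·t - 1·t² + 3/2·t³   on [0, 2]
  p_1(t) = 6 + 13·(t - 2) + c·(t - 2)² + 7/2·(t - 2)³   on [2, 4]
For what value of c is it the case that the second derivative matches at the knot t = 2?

p_0''(t) = -2 + 9·t, so p_0''(2) = 16. On the right, p_1''(2) = 2c, so c = 8.

8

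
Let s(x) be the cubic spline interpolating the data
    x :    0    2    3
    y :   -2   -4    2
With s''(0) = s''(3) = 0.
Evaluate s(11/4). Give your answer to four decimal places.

With σ_i denoting the second derivative at x_i, h_i = 2, 1, and Δ_i = (y_(i+1) − y_i)/h_i = -1, 6:
  2·σ_0 + 6·σ_1 + 1·σ_2 = 6(Δ_1 - Δ_0) = 42
Natural end conditions: σ_0 = σ_2 = 0.
Forward elimination and back-substitution give σ_0 = 0, σ_1 = 7, σ_2 = 0.
On [2, 3], s(x) = -4 + 11/3·(x - 2) + 7/2·(x - 2)² - 7/6·(x - 2)³.
With (x - 2) = 3/4: s(11/4) = 29/128.

0.2266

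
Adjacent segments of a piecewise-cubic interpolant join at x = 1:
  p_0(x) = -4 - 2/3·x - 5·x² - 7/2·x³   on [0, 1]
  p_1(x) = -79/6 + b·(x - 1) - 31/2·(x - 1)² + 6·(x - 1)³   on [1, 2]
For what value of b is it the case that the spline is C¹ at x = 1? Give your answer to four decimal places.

p_0'(x) = -2/3 - 10·x - 21/2·x², so p_0'(1) = -127/6. On the right, p_1'(1) = b, so b = -127/6.

-21.1667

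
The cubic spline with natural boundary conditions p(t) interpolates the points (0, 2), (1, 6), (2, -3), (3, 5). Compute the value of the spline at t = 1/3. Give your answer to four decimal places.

4.6963

With σ_i denoting the second derivative at x_i, h_i = 1, 1, 1, and Δ_i = (y_(i+1) − y_i)/h_i = 4, -9, 8:
  1·σ_0 + 4·σ_1 + 1·σ_2 = 6(Δ_1 - Δ_0) = -78
  1·σ_1 + 4·σ_2 + 1·σ_3 = 6(Δ_2 - Δ_1) = 102
Natural end conditions: σ_0 = σ_3 = 0.
Forward elimination and back-substitution give σ_0 = 0, σ_1 = -138/5, σ_2 = 162/5, σ_3 = 0.
On [0, 1], p(t) = 2 + 43/5·t + 0·t² - 23/5·t³.
With t = 1/3: p(1/3) = 634/135.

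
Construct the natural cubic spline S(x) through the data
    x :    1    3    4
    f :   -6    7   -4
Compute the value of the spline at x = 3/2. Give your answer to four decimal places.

-0.0156

Let M_i = S''(x_i). Step sizes h_i = 2, 1; slopes of the chords Δ_i = (y_(i+1) - y_i)/h_i = 13/2, -11.
  2·M_0 + 6·M_1 + 1·M_2 = 6(Δ_1 - Δ_0) = -105
Natural end conditions: M_0 = M_2 = 0.
Forward elimination and back-substitution give M_0 = 0, M_1 = -35/2, M_2 = 0.
On [1, 3], S(x) = -6 + 37/3·(x - 1) + 0·(x - 1)² - 35/24·(x - 1)³.
With (x - 1) = 1/2: S(3/2) = -1/64.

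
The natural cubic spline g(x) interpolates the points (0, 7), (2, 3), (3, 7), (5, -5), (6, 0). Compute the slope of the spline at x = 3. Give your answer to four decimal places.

-0.2043

With σ_i denoting the second derivative at x_i, h_i = 2, 1, 2, 1, and Δ_i = (y_(i+1) − y_i)/h_i = -2, 4, -6, 5:
  2·σ_0 + 6·σ_1 + 1·σ_2 = 6(Δ_1 - Δ_0) = 36
  1·σ_1 + 6·σ_2 + 2·σ_3 = 6(Δ_2 - Δ_1) = -60
  2·σ_2 + 6·σ_3 + 1·σ_4 = 6(Δ_3 - Δ_2) = 66
Natural end conditions: σ_0 = σ_4 = 0.
Solving the tridiagonal system: σ_0 = 0, σ_1 = 274/31, σ_2 = -528/31, σ_3 = 517/31, σ_4 = 0.
On [3, 5], g'(x) = b_2 + 2c_2·(x - 3) + 3d_2·(x - 3)² with b_2 = Δ_2 - h_2(2σ_2 + σ_3)/6 = -19/93, c_2 = σ_2/2 = -264/31, d_2 = (σ_3 - σ_2)/(6h_2) = 1045/372. So g'(3) = -19/93.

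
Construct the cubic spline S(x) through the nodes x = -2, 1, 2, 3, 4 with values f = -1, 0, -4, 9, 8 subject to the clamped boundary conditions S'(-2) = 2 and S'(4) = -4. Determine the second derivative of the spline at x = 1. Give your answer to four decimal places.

With m_i denoting the second derivative at x_i, h_i = 3, 1, 1, 1, and Δ_i = (y_(i+1) − y_i)/h_i = 1/3, -4, 13, -1:
  3·m_0 + 8·m_1 + 1·m_2 = 6(Δ_1 - Δ_0) = -26
  1·m_1 + 4·m_2 + 1·m_3 = 6(Δ_2 - Δ_1) = 102
  1·m_2 + 4·m_3 + 1·m_4 = 6(Δ_3 - Δ_2) = -84
Clamped end conditions give two more equations: 2h_0·m_0 + h_0·m_1 = 6(Δ_0 - S'(-2)) = -10 and h_3·m_3 + 2h_3·m_4 = 6(S'(4) - Δ_3) = -18.
Forward elimination and back-substitution give m_0 = 145/54, m_1 = -235/27, m_2 = 1921/54, m_3 = -853/27, m_4 = 367/54.

-8.7037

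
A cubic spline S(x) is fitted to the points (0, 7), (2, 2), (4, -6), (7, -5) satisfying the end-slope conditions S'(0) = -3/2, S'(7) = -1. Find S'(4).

-2

Put M_i = S'' at the i-th knot. Here h = (2, 2, 3) and Δ = (-5/2, -4, 1/3), so the interior equations h_(i-1)·M_(i-1) + 2(h_(i-1)+h_i)·M_i + h_i·M_(i+1) = 6(Δ_i − Δ_(i-1)) read
  2·M_0 + 8·M_1 + 2·M_2 = 6(Δ_1 - Δ_0) = -9
  2·M_1 + 10·M_2 + 3·M_3 = 6(Δ_2 - Δ_1) = 26
Clamped end conditions give two more equations: 2h_0·M_0 + h_0·M_1 = 6(Δ_0 - S'(0)) = -6 and h_2·M_2 + 2h_2·M_3 = 6(S'(7) - Δ_2) = -8.
Solving: M_0 = -1/2, M_1 = -2, M_2 = 4, M_3 = -10/3.
On [4, 7], S'(x) = b_2 + 2c_2·(x - 4) + 3d_2·(x - 4)² with b_2 = Δ_2 - h_2(2M_2 + M_3)/6 = -2, c_2 = M_2/2 = 2, d_2 = (M_3 - M_2)/(6h_2) = -11/27. So S'(4) = -2.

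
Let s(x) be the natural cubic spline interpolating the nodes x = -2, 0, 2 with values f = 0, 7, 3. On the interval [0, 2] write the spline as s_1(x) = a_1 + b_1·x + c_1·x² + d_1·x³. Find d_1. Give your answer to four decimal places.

Write m_i for s''(x_i). With h_i = 2, 2 and divided differences Δ_i = 7/2, -2, the continuity of s' gives the tridiagonal system
  2·m_0 + 8·m_1 + 2·m_2 = 6(Δ_1 - Δ_0) = -33
Natural end conditions: m_0 = m_2 = 0.
Solving the tridiagonal system: m_0 = 0, m_1 = -33/8, m_2 = 0.
On [0, 2], with s_1(x) = a_1 + b_1·x + c_1·x² + d_1·x³: c_1 = m_1/2 = -33/16, d_1 = (m_2 - m_1)/(6h_1) = 11/32, b_1 = Δ_1 - h_1(2m_1 + m_2)/6 = 3/4.

0.3438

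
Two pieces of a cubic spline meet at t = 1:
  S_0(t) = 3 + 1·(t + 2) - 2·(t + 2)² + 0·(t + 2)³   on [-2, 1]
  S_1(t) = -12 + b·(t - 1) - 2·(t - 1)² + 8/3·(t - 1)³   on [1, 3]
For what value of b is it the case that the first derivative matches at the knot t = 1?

S_0'(t) = 1 - 4·(t + 2) + 0·(t + 2)², so S_0'(1) = -11. On the right, S_1'(1) = b, so b = -11.

-11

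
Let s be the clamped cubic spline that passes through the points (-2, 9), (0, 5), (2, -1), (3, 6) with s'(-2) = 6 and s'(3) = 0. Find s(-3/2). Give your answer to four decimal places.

Write σ_i for s''(x_i). With h_i = 2, 2, 1 and divided differences Δ_i = -2, -3, 7, the continuity of s' gives the tridiagonal system
  2·σ_0 + 8·σ_1 + 2·σ_2 = 6(Δ_1 - Δ_0) = -6
  2·σ_1 + 6·σ_2 + 1·σ_3 = 6(Δ_2 - Δ_1) = 60
Clamped end conditions give two more equations: 2h_0·σ_0 + h_0·σ_1 = 6(Δ_0 - s'(-2)) = -48 and h_2·σ_2 + 2h_2·σ_3 = 6(s'(3) - Δ_2) = -42.
Solving the tridiagonal system: σ_0 = -255/23, σ_1 = -42/23, σ_2 = 354/23, σ_3 = -660/23.
On [-2, 0], s(x) = 9 + 6·(x + 2) - 255/46·(x + 2)² + 71/92·(x + 2)³.
With (x + 2) = 1/2: s(-3/2) = 7883/736.

10.7106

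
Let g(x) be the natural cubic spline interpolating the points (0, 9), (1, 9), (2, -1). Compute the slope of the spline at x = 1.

-5

With σ_i denoting the second derivative at x_i, h_i = 1, 1, and Δ_i = (y_(i+1) − y_i)/h_i = 0, -10:
  1·σ_0 + 4·σ_1 + 1·σ_2 = 6(Δ_1 - Δ_0) = -60
Natural end conditions: σ_0 = σ_2 = 0.
Hence σ_0 = 0, σ_1 = -15, σ_2 = 0.
On [1, 2], g'(x) = b_1 + 2c_1·(x - 1) + 3d_1·(x - 1)² with b_1 = Δ_1 - h_1(2σ_1 + σ_2)/6 = -5, c_1 = σ_1/2 = -15/2, d_1 = (σ_2 - σ_1)/(6h_1) = 5/2. So g'(1) = -5.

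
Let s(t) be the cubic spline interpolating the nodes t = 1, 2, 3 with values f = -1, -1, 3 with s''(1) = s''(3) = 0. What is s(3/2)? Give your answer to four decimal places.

-1.3750

Put M_i = s'' at the i-th knot. Here h = (1, 1) and Δ = (0, 4), so the interior equations h_(i-1)·M_(i-1) + 2(h_(i-1)+h_i)·M_i + h_i·M_(i+1) = 6(Δ_i − Δ_(i-1)) read
  1·M_0 + 4·M_1 + 1·M_2 = 6(Δ_1 - Δ_0) = 24
Natural end conditions: M_0 = M_2 = 0.
Hence M_0 = 0, M_1 = 6, M_2 = 0.
On [1, 2], s(t) = -1 - 1·(t - 1) + 0·(t - 1)² + 1·(t - 1)³.
With (t - 1) = 1/2: s(3/2) = -11/8.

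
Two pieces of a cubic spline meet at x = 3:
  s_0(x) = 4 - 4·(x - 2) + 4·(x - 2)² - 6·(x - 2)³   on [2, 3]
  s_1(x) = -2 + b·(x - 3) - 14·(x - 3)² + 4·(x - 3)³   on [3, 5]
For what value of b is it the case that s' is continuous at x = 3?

-14

s_0'(x) = -4 + 8·(x - 2) - 18·(x - 2)², so s_0'(3) = -14. On the right, s_1'(3) = b, so b = -14.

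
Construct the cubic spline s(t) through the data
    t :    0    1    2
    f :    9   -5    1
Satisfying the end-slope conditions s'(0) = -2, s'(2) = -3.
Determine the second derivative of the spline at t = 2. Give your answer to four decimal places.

Put M_i = s'' at the i-th knot. Here h = (1, 1) and Δ = (-14, 6), so the interior equations h_(i-1)·M_(i-1) + 2(h_(i-1)+h_i)·M_i + h_i·M_(i+1) = 6(Δ_i − Δ_(i-1)) read
  1·M_0 + 4·M_1 + 1·M_2 = 6(Δ_1 - Δ_0) = 120
Clamped end conditions give two more equations: 2h_0·M_0 + h_0·M_1 = 6(Δ_0 - s'(0)) = -72 and h_1·M_1 + 2h_1·M_2 = 6(s'(2) - Δ_1) = -54.
Solving the tridiagonal system: M_0 = -133/2, M_1 = 61, M_2 = -115/2.

-57.5000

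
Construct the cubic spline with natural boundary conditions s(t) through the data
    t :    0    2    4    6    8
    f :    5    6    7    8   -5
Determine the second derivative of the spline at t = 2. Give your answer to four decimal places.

With M_i denoting the second derivative at x_i, h_i = 2, 2, 2, 2, and Δ_i = (y_(i+1) − y_i)/h_i = 1/2, 1/2, 1/2, -13/2:
  2·M_0 + 8·M_1 + 2·M_2 = 6(Δ_1 - Δ_0) = 0
  2·M_1 + 8·M_2 + 2·M_3 = 6(Δ_2 - Δ_1) = 0
  2·M_2 + 8·M_3 + 2·M_4 = 6(Δ_3 - Δ_2) = -42
Natural end conditions: M_0 = M_4 = 0.
Solving the tridiagonal system: M_0 = 0, M_1 = -3/8, M_2 = 3/2, M_3 = -45/8, M_4 = 0.

-0.3750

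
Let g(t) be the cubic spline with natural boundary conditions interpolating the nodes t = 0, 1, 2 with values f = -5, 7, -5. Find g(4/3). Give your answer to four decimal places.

Let m_i = g''(x_i). Step sizes h_i = 1, 1; slopes of the chords Δ_i = (y_(i+1) - y_i)/h_i = 12, -12.
  1·m_0 + 4·m_1 + 1·m_2 = 6(Δ_1 - Δ_0) = -144
Natural end conditions: m_0 = m_2 = 0.
Solving: m_0 = 0, m_1 = -36, m_2 = 0.
On [1, 2], g(t) = 7 + 0·(t - 1) - 18·(t - 1)² + 6·(t - 1)³.
With (t - 1) = 1/3: g(4/3) = 47/9.

5.2222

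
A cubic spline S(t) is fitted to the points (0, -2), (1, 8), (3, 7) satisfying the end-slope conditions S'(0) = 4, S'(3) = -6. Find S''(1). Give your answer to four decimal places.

Write M_i for S''(x_i). With h_i = 1, 2 and divided differences Δ_i = 10, -1/2, the continuity of S' gives the tridiagonal system
  1·M_0 + 6·M_1 + 2·M_2 = 6(Δ_1 - Δ_0) = -63
Clamped end conditions give two more equations: 2h_0·M_0 + h_0·M_1 = 6(Δ_0 - S'(0)) = 36 and h_1·M_1 + 2h_1·M_2 = 6(S'(3) - Δ_1) = -33.
Solving: M_0 = 151/6, M_1 = -43/3, M_2 = -13/12.

-14.3333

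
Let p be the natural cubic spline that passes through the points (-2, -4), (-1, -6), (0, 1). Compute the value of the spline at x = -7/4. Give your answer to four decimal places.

With σ_i denoting the second derivative at x_i, h_i = 1, 1, and Δ_i = (y_(i+1) − y_i)/h_i = -2, 7:
  1·σ_0 + 4·σ_1 + 1·σ_2 = 6(Δ_1 - Δ_0) = 54
Natural end conditions: σ_0 = σ_2 = 0.
Solving the tridiagonal system: σ_0 = 0, σ_1 = 27/2, σ_2 = 0.
On [-2, -1], p(x) = -4 - 17/4·(x + 2) + 0·(x + 2)² + 9/4·(x + 2)³.
With (x + 2) = 1/4: p(-7/4) = -1287/256.

-5.0273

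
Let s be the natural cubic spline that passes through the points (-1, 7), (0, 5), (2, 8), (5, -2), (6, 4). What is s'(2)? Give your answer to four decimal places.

With M_i denoting the second derivative at x_i, h_i = 1, 2, 3, 1, and Δ_i = (y_(i+1) − y_i)/h_i = -2, 3/2, -10/3, 6:
  1·M_0 + 6·M_1 + 2·M_2 = 6(Δ_1 - Δ_0) = 21
  2·M_1 + 10·M_2 + 3·M_3 = 6(Δ_2 - Δ_1) = -29
  3·M_2 + 8·M_3 + 1·M_4 = 6(Δ_3 - Δ_2) = 56
Natural end conditions: M_0 = M_4 = 0.
Hence M_0 = 0, M_1 = 2291/394, M_2 = -1368/197, M_3 = 1892/197, M_4 = 0.
On [2, 5], s'(x) = b_2 + 2c_2·(x - 2) + 3d_2·(x - 2)² with b_2 = Δ_2 - h_2(2M_2 + M_3)/6 = -704/591, c_2 = M_2/2 = -684/197, d_2 = (M_3 - M_2)/(6h_2) = 1630/1773. So s'(2) = -704/591.

-1.1912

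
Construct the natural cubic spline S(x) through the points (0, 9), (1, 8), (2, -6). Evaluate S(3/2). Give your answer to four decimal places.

Put M_i = S'' at the i-th knot. Here h = (1, 1) and Δ = (-1, -14), so the interior equations h_(i-1)·M_(i-1) + 2(h_(i-1)+h_i)·M_i + h_i·M_(i+1) = 6(Δ_i − Δ_(i-1)) read
  1·M_0 + 4·M_1 + 1·M_2 = 6(Δ_1 - Δ_0) = -78
Natural end conditions: M_0 = M_2 = 0.
Hence M_0 = 0, M_1 = -39/2, M_2 = 0.
On [1, 2], S(x) = 8 - 15/2·(x - 1) - 39/4·(x - 1)² + 13/4·(x - 1)³.
With (x - 1) = 1/2: S(3/2) = 71/32.

2.2188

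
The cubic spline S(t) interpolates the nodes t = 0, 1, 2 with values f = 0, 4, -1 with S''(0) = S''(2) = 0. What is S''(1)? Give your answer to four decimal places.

-13.5000

Let M_i = S''(x_i). Step sizes h_i = 1, 1; slopes of the chords Δ_i = (y_(i+1) - y_i)/h_i = 4, -5.
  1·M_0 + 4·M_1 + 1·M_2 = 6(Δ_1 - Δ_0) = -54
Natural end conditions: M_0 = M_2 = 0.
Hence M_0 = 0, M_1 = -27/2, M_2 = 0.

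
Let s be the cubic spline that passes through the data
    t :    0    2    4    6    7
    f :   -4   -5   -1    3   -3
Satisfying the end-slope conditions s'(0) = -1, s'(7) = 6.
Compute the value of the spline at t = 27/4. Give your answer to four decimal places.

Put M_i = s'' at the i-th knot. Here h = (2, 2, 2, 1) and Δ = (-1/2, 2, 2, -6), so the interior equations h_(i-1)·M_(i-1) + 2(h_(i-1)+h_i)·M_i + h_i·M_(i+1) = 6(Δ_i − Δ_(i-1)) read
  2·M_0 + 8·M_1 + 2·M_2 = 6(Δ_1 - Δ_0) = 15
  2·M_1 + 8·M_2 + 2·M_3 = 6(Δ_2 - Δ_1) = 0
  2·M_2 + 6·M_3 + 1·M_4 = 6(Δ_3 - Δ_2) = -48
Clamped end conditions give two more equations: 2h_0·M_0 + h_0·M_1 = 6(Δ_0 - s'(0)) = 3 and h_3·M_3 + 2h_3·M_4 = 6(s'(7) - Δ_3) = 72.
Solving the tridiagonal system: M_0 = 61/172, M_1 = 34/43, M_2 = 685/172, M_3 = -719/43, M_4 = 3815/86.
On [6, 7], s(t) = 3 - 1345/172·(t - 6) - 719/86·(t - 6)² + 1751/172·(t - 6)³.
With (t - 6) = 3/4: s(27/4) = -36027/11008.

-3.2728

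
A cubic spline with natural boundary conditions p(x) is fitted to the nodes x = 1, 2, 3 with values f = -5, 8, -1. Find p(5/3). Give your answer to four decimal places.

With σ_i denoting the second derivative at x_i, h_i = 1, 1, and Δ_i = (y_(i+1) − y_i)/h_i = 13, -9:
  1·σ_0 + 4·σ_1 + 1·σ_2 = 6(Δ_1 - Δ_0) = -132
Natural end conditions: σ_0 = σ_2 = 0.
Forward elimination and back-substitution give σ_0 = 0, σ_1 = -33, σ_2 = 0.
On [1, 2], p(x) = -5 + 37/2·(x - 1) + 0·(x - 1)² - 11/2·(x - 1)³.
With (x - 1) = 2/3: p(5/3) = 154/27.

5.7037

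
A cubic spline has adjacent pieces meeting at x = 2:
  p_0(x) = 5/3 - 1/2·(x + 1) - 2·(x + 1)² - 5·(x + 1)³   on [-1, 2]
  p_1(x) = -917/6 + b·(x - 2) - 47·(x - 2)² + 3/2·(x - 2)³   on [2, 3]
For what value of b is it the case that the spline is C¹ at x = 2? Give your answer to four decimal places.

p_0'(x) = -1/2 - 4·(x + 1) - 15·(x + 1)², so p_0'(2) = -295/2. On the right, p_1'(2) = b, so b = -295/2.

-147.5000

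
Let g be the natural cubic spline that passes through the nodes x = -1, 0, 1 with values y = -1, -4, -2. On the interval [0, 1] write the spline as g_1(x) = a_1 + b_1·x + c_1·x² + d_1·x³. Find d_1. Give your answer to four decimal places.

-1.2500

Put M_i = g'' at the i-th knot. Here h = (1, 1) and Δ = (-3, 2), so the interior equations h_(i-1)·M_(i-1) + 2(h_(i-1)+h_i)·M_i + h_i·M_(i+1) = 6(Δ_i − Δ_(i-1)) read
  1·M_0 + 4·M_1 + 1·M_2 = 6(Δ_1 - Δ_0) = 30
Natural end conditions: M_0 = M_2 = 0.
Hence M_0 = 0, M_1 = 15/2, M_2 = 0.
On [0, 1], with g_1(x) = a_1 + b_1·x + c_1·x² + d_1·x³: c_1 = M_1/2 = 15/4, d_1 = (M_2 - M_1)/(6h_1) = -5/4, b_1 = Δ_1 - h_1(2M_1 + M_2)/6 = -1/2.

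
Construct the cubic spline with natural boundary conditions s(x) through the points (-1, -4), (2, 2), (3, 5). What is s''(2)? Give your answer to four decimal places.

0.7500

Put M_i = s'' at the i-th knot. Here h = (3, 1) and Δ = (2, 3), so the interior equations h_(i-1)·M_(i-1) + 2(h_(i-1)+h_i)·M_i + h_i·M_(i+1) = 6(Δ_i − Δ_(i-1)) read
  3·M_0 + 8·M_1 + 1·M_2 = 6(Δ_1 - Δ_0) = 6
Natural end conditions: M_0 = M_2 = 0.
Hence M_0 = 0, M_1 = 3/4, M_2 = 0.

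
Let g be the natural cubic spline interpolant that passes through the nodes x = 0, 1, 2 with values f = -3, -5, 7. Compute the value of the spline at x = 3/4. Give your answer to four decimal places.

With M_i denoting the second derivative at x_i, h_i = 1, 1, and Δ_i = (y_(i+1) − y_i)/h_i = -2, 12:
  1·M_0 + 4·M_1 + 1·M_2 = 6(Δ_1 - Δ_0) = 84
Natural end conditions: M_0 = M_2 = 0.
Solving: M_0 = 0, M_1 = 21, M_2 = 0.
On [0, 1], g(x) = -3 - 11/2·x + 0·x² + 7/2·x³.
With x = 3/4: g(3/4) = -723/128.

-5.6484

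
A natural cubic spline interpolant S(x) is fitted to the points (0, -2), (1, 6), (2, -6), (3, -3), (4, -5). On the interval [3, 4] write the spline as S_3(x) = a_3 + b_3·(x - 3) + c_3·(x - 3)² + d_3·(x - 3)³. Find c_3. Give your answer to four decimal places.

-8.3036

Let M_i = S''(x_i). Step sizes h_i = 1, 1, 1, 1; slopes of the chords Δ_i = (y_(i+1) - y_i)/h_i = 8, -12, 3, -2.
  1·M_0 + 4·M_1 + 1·M_2 = 6(Δ_1 - Δ_0) = -120
  1·M_1 + 4·M_2 + 1·M_3 = 6(Δ_2 - Δ_1) = 90
  1·M_2 + 4·M_3 + 1·M_4 = 6(Δ_3 - Δ_2) = -30
Natural end conditions: M_0 = M_4 = 0.
Hence M_0 = 0, M_1 = -1095/28, M_2 = 255/7, M_3 = -465/28, M_4 = 0.
On [3, 4], with S_3(x) = a_3 + b_3·(x - 3) + c_3·(x - 3)² + d_3·(x - 3)³: c_3 = M_3/2 = -465/56, d_3 = (M_4 - M_3)/(6h_3) = 155/56, b_3 = Δ_3 - h_3(2M_3 + M_4)/6 = 99/28.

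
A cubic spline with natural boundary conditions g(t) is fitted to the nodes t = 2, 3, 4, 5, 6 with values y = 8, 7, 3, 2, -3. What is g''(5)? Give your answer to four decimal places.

-8.0357

Write σ_i for g''(x_i). With h_i = 1, 1, 1, 1 and divided differences Δ_i = -1, -4, -1, -5, the continuity of g' gives the tridiagonal system
  1·σ_0 + 4·σ_1 + 1·σ_2 = 6(Δ_1 - Δ_0) = -18
  1·σ_1 + 4·σ_2 + 1·σ_3 = 6(Δ_2 - Δ_1) = 18
  1·σ_2 + 4·σ_3 + 1·σ_4 = 6(Δ_3 - Δ_2) = -24
Natural end conditions: σ_0 = σ_4 = 0.
Hence σ_0 = 0, σ_1 = -183/28, σ_2 = 57/7, σ_3 = -225/28, σ_4 = 0.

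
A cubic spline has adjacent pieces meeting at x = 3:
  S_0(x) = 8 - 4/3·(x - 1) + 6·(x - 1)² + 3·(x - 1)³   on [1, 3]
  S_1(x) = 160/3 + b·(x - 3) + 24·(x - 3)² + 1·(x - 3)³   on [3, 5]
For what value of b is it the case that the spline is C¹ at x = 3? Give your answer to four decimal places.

S_0'(x) = -4/3 + 12·(x - 1) + 9·(x - 1)², so S_0'(3) = 176/3. On the right, S_1'(3) = b, so b = 176/3.

58.6667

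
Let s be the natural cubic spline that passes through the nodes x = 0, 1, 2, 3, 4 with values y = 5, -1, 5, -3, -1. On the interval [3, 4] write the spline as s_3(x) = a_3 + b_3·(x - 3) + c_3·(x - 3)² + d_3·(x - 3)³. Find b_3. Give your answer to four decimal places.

-5.7857

Put M_i = s'' at the i-th knot. Here h = (1, 1, 1, 1) and Δ = (-6, 6, -8, 2), so the interior equations h_(i-1)·M_(i-1) + 2(h_(i-1)+h_i)·M_i + h_i·M_(i+1) = 6(Δ_i − Δ_(i-1)) read
  1·M_0 + 4·M_1 + 1·M_2 = 6(Δ_1 - Δ_0) = 72
  1·M_1 + 4·M_2 + 1·M_3 = 6(Δ_2 - Δ_1) = -84
  1·M_2 + 4·M_3 + 1·M_4 = 6(Δ_3 - Δ_2) = 60
Natural end conditions: M_0 = M_4 = 0.
Hence M_0 = 0, M_1 = 369/14, M_2 = -234/7, M_3 = 327/14, M_4 = 0.
On [3, 4], with s_3(x) = a_3 + b_3·(x - 3) + c_3·(x - 3)² + d_3·(x - 3)³: c_3 = M_3/2 = 327/28, d_3 = (M_4 - M_3)/(6h_3) = -109/28, b_3 = Δ_3 - h_3(2M_3 + M_4)/6 = -81/14.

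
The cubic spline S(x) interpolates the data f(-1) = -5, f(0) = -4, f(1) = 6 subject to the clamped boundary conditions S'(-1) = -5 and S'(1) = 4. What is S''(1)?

With M_i denoting the second derivative at x_i, h_i = 1, 1, and Δ_i = (y_(i+1) − y_i)/h_i = 1, 10:
  1·M_0 + 4·M_1 + 1·M_2 = 6(Δ_1 - Δ_0) = 54
Clamped end conditions give two more equations: 2h_0·M_0 + h_0·M_1 = 6(Δ_0 - S'(-1)) = 36 and h_1·M_1 + 2h_1·M_2 = 6(S'(1) - Δ_1) = -36.
Hence M_0 = 9, M_1 = 18, M_2 = -27.

-27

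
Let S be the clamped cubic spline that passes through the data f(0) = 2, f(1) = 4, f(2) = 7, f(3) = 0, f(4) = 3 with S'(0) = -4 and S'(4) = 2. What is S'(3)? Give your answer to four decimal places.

With m_i denoting the second derivative at x_i, h_i = 1, 1, 1, 1, and Δ_i = (y_(i+1) − y_i)/h_i = 2, 3, -7, 3:
  1·m_0 + 4·m_1 + 1·m_2 = 6(Δ_1 - Δ_0) = 6
  1·m_1 + 4·m_2 + 1·m_3 = 6(Δ_2 - Δ_1) = -60
  1·m_2 + 4·m_3 + 1·m_4 = 6(Δ_3 - Δ_2) = 60
Clamped end conditions give two more equations: 2h_0·m_0 + h_0·m_1 = 6(Δ_0 - S'(0)) = 36 and h_3·m_3 + 2h_3·m_4 = 6(S'(4) - Δ_3) = -6.
Forward elimination and back-substitution give m_0 = 465/28, m_1 = 39/14, m_2 = -87/4, m_3 = 339/14, m_4 = -423/28.
On [3, 4], S'(x) = b_3 + 2c_3·(x - 3) + 3d_3·(x - 3)² with b_3 = Δ_3 - h_3(2m_3 + m_4)/6 = -143/56, c_3 = m_3/2 = 339/28, d_3 = (m_4 - m_3)/(6h_3) = -367/56. So S'(3) = -143/56.

-2.5536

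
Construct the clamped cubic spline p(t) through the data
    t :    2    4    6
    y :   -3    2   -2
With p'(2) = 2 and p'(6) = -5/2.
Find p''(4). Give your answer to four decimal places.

-4.5000

Write σ_i for p''(x_i). With h_i = 2, 2 and divided differences Δ_i = 5/2, -2, the continuity of p' gives the tridiagonal system
  2·σ_0 + 8·σ_1 + 2·σ_2 = 6(Δ_1 - Δ_0) = -27
Clamped end conditions give two more equations: 2h_0·σ_0 + h_0·σ_1 = 6(Δ_0 - p'(2)) = 3 and h_1·σ_1 + 2h_1·σ_2 = 6(p'(6) - Δ_1) = -3.
Solving the tridiagonal system: σ_0 = 3, σ_1 = -9/2, σ_2 = 3/2.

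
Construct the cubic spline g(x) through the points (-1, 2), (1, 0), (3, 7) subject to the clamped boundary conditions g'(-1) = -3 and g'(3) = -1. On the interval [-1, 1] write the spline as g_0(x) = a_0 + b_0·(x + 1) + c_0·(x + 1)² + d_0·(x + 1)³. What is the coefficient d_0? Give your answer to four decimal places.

0.4688

Write m_i for g''(x_i). With h_i = 2, 2 and divided differences Δ_i = -1, 7/2, the continuity of g' gives the tridiagonal system
  2·m_0 + 8·m_1 + 2·m_2 = 6(Δ_1 - Δ_0) = 27
Clamped end conditions give two more equations: 2h_0·m_0 + h_0·m_1 = 6(Δ_0 - g'(-1)) = 12 and h_1·m_1 + 2h_1·m_2 = 6(g'(3) - Δ_1) = -27.
Forward elimination and back-substitution give m_0 = 1/8, m_1 = 23/4, m_2 = -77/8.
On [-1, 1], with g_0(x) = a_0 + b_0·(x + 1) + c_0·(x + 1)² + d_0·(x + 1)³: c_0 = m_0/2 = 1/16, d_0 = (m_1 - m_0)/(6h_0) = 15/32, b_0 = Δ_0 - h_0(2m_0 + m_1)/6 = -3.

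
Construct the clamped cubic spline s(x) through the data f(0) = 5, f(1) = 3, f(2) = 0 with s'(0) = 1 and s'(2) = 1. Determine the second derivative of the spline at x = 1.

Write M_i for s''(x_i). With h_i = 1, 1 and divided differences Δ_i = -2, -3, the continuity of s' gives the tridiagonal system
  1·M_0 + 4·M_1 + 1·M_2 = 6(Δ_1 - Δ_0) = -6
Clamped end conditions give two more equations: 2h_0·M_0 + h_0·M_1 = 6(Δ_0 - s'(0)) = -18 and h_1·M_1 + 2h_1·M_2 = 6(s'(2) - Δ_1) = 24.
Hence M_0 = -15/2, M_1 = -3, M_2 = 27/2.

-3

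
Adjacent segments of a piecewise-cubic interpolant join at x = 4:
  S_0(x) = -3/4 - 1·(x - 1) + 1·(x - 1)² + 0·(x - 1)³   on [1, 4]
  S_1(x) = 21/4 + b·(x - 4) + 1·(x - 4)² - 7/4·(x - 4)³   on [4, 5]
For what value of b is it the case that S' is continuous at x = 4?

5

S_0'(x) = -1 + 2·(x - 1) + 0·(x - 1)², so S_0'(4) = 5. On the right, S_1'(4) = b, so b = 5.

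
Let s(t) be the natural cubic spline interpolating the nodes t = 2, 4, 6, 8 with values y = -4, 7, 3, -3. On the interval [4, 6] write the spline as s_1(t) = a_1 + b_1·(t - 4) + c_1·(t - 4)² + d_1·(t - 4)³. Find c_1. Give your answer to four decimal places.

With m_i denoting the second derivative at x_i, h_i = 2, 2, 2, and Δ_i = (y_(i+1) − y_i)/h_i = 11/2, -2, -3:
  2·m_0 + 8·m_1 + 2·m_2 = 6(Δ_1 - Δ_0) = -45
  2·m_1 + 8·m_2 + 2·m_3 = 6(Δ_2 - Δ_1) = -6
Natural end conditions: m_0 = m_3 = 0.
Solving the tridiagonal system: m_0 = 0, m_1 = -29/5, m_2 = 7/10, m_3 = 0.
On [4, 6], with s_1(t) = a_1 + b_1·(t - 4) + c_1·(t - 4)² + d_1·(t - 4)³: c_1 = m_1/2 = -29/10, d_1 = (m_2 - m_1)/(6h_1) = 13/24, b_1 = Δ_1 - h_1(2m_1 + m_2)/6 = 49/30.

-2.9000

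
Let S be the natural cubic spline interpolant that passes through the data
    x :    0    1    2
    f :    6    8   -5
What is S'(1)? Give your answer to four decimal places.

-5.5000

Write M_i for S''(x_i). With h_i = 1, 1 and divided differences Δ_i = 2, -13, the continuity of S' gives the tridiagonal system
  1·M_0 + 4·M_1 + 1·M_2 = 6(Δ_1 - Δ_0) = -90
Natural end conditions: M_0 = M_2 = 0.
Forward elimination and back-substitution give M_0 = 0, M_1 = -45/2, M_2 = 0.
On [1, 2], S'(x) = b_1 + 2c_1·(x - 1) + 3d_1·(x - 1)² with b_1 = Δ_1 - h_1(2M_1 + M_2)/6 = -11/2, c_1 = M_1/2 = -45/4, d_1 = (M_2 - M_1)/(6h_1) = 15/4. So S'(1) = -11/2.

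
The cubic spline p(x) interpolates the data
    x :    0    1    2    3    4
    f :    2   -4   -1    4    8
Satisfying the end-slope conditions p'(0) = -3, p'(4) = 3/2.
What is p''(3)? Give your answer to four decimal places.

Write σ_i for p''(x_i). With h_i = 1, 1, 1, 1 and divided differences Δ_i = -6, 3, 5, 4, the continuity of p' gives the tridiagonal system
  1·σ_0 + 4·σ_1 + 1·σ_2 = 6(Δ_1 - Δ_0) = 54
  1·σ_1 + 4·σ_2 + 1·σ_3 = 6(Δ_2 - Δ_1) = 12
  1·σ_2 + 4·σ_3 + 1·σ_4 = 6(Δ_3 - Δ_2) = -6
Clamped end conditions give two more equations: 2h_0·σ_0 + h_0·σ_1 = 6(Δ_0 - p'(0)) = -18 and h_3·σ_3 + 2h_3·σ_4 = 6(p'(4) - Δ_3) = -15.
Solving: σ_0 = -1023/56, σ_1 = 519/28, σ_2 = -15/8, σ_3 = 27/28, σ_4 = -447/56.

0.9643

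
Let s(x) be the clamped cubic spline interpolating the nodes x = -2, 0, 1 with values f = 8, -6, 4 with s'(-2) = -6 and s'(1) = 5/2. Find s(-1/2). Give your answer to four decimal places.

-6.2500

Put M_i = s'' at the i-th knot. Here h = (2, 1) and Δ = (-7, 10), so the interior equations h_(i-1)·M_(i-1) + 2(h_(i-1)+h_i)·M_i + h_i·M_(i+1) = 6(Δ_i − Δ_(i-1)) read
  2·M_0 + 6·M_1 + 1·M_2 = 6(Δ_1 - Δ_0) = 102
Clamped end conditions give two more equations: 2h_0·M_0 + h_0·M_1 = 6(Δ_0 - s'(-2)) = -6 and h_1·M_1 + 2h_1·M_2 = 6(s'(1) - Δ_1) = -45.
Hence M_0 = -47/3, M_1 = 85/3, M_2 = -110/3.
On [-2, 0], s(x) = 8 - 6·(x + 2) - 47/6·(x + 2)² + 11/3·(x + 2)³.
With (x + 2) = 3/2: s(-1/2) = -25/4.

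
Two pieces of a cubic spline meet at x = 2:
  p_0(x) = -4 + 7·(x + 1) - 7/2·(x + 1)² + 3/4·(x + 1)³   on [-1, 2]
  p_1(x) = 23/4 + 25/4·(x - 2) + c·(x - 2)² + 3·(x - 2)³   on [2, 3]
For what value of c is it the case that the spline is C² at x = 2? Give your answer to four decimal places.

3.2500

p_0''(x) = -7 + 9/2·(x + 1), so p_0''(2) = 13/2. On the right, p_1''(2) = 2c, so c = 13/4.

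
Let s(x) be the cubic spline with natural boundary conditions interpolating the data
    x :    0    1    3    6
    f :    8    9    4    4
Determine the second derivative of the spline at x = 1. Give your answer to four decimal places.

Let m_i = s''(x_i). Step sizes h_i = 1, 2, 3; slopes of the chords Δ_i = (y_(i+1) - y_i)/h_i = 1, -5/2, 0.
  1·m_0 + 6·m_1 + 2·m_2 = 6(Δ_1 - Δ_0) = -21
  2·m_1 + 10·m_2 + 3·m_3 = 6(Δ_2 - Δ_1) = 15
Natural end conditions: m_0 = m_3 = 0.
Solving: m_0 = 0, m_1 = -30/7, m_2 = 33/14, m_3 = 0.

-4.2857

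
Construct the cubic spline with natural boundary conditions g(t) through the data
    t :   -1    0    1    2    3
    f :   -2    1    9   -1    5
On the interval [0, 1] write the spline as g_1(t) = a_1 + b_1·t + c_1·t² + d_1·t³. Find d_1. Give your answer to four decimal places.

With M_i denoting the second derivative at x_i, h_i = 1, 1, 1, 1, and Δ_i = (y_(i+1) − y_i)/h_i = 3, 8, -10, 6:
  1·M_0 + 4·M_1 + 1·M_2 = 6(Δ_1 - Δ_0) = 30
  1·M_1 + 4·M_2 + 1·M_3 = 6(Δ_2 - Δ_1) = -108
  1·M_2 + 4·M_3 + 1·M_4 = 6(Δ_3 - Δ_2) = 96
Natural end conditions: M_0 = M_4 = 0.
Hence M_0 = 0, M_1 = 489/28, M_2 = -279/7, M_3 = 951/28, M_4 = 0.
On [0, 1], with g_1(t) = a_1 + b_1·t + c_1·t² + d_1·t³: c_1 = M_1/2 = 489/56, d_1 = (M_2 - M_1)/(6h_1) = -535/56, b_1 = Δ_1 - h_1(2M_1 + M_2)/6 = 247/28.

-9.5536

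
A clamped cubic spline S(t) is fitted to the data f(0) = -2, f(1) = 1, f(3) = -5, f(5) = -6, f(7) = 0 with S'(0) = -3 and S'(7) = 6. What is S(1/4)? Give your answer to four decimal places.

Let M_i = S''(x_i). Step sizes h_i = 1, 2, 2, 2; slopes of the chords Δ_i = (y_(i+1) - y_i)/h_i = 3, -3, -1/2, 3.
  1·M_0 + 6·M_1 + 2·M_2 = 6(Δ_1 - Δ_0) = -36
  2·M_1 + 8·M_2 + 2·M_3 = 6(Δ_2 - Δ_1) = 15
  2·M_2 + 8·M_3 + 2·M_4 = 6(Δ_3 - Δ_2) = 21
Clamped end conditions give two more equations: 2h_0·M_0 + h_0·M_1 = 6(Δ_0 - S'(0)) = 36 and h_3·M_3 + 2h_3·M_4 = 6(S'(7) - Δ_3) = 18.
Forward elimination and back-substitution give M_0 = 2043/86, M_1 = -495/43, M_2 = 801/172, M_3 = 33/86, M_4 = 741/172.
On [0, 1], S(t) = -2 - 3·t + 2043/172·t² - 1011/172·t³.
With t = 1/4: S(1/4) = -23111/11008.

-2.0995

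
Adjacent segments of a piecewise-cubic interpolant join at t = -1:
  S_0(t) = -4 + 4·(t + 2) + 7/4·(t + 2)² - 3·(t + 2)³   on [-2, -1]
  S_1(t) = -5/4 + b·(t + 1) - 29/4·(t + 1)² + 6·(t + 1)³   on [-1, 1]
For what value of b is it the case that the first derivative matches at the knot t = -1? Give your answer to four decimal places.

-1.5000

S_0'(t) = 4 + 7/2·(t + 2) - 9·(t + 2)², so S_0'(-1) = -3/2. On the right, S_1'(-1) = b, so b = -3/2.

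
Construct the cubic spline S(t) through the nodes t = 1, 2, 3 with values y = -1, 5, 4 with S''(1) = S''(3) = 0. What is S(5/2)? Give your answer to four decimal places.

Put m_i = S'' at the i-th knot. Here h = (1, 1) and Δ = (6, -1), so the interior equations h_(i-1)·m_(i-1) + 2(h_(i-1)+h_i)·m_i + h_i·m_(i+1) = 6(Δ_i − Δ_(i-1)) read
  1·m_0 + 4·m_1 + 1·m_2 = 6(Δ_1 - Δ_0) = -42
Natural end conditions: m_0 = m_2 = 0.
Forward elimination and back-substitution give m_0 = 0, m_1 = -21/2, m_2 = 0.
On [2, 3], S(t) = 5 + 5/2·(t - 2) - 21/4·(t - 2)² + 7/4·(t - 2)³.
With (t - 2) = 1/2: S(5/2) = 165/32.

5.1563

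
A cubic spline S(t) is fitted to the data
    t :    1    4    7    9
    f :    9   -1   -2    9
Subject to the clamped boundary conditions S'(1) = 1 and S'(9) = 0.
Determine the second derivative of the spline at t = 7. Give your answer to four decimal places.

5.2368

With M_i denoting the second derivative at x_i, h_i = 3, 3, 2, and Δ_i = (y_(i+1) − y_i)/h_i = -10/3, -1/3, 11/2:
  3·M_0 + 12·M_1 + 3·M_2 = 6(Δ_1 - Δ_0) = 18
  3·M_1 + 10·M_2 + 2·M_3 = 6(Δ_2 - Δ_1) = 35
Clamped end conditions give two more equations: 2h_0·M_0 + h_0·M_1 = 6(Δ_0 - S'(1)) = -26 and h_2·M_2 + 2h_2·M_3 = 6(S'(9) - Δ_2) = -33.
Solving: M_0 = -577/114, M_1 = 83/57, M_2 = 199/38, M_3 = -413/38.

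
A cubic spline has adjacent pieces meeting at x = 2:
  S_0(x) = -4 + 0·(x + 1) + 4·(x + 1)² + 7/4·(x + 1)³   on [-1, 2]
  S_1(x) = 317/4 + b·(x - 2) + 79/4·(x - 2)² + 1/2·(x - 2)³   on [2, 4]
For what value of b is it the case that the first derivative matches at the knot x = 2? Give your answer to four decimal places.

71.2500

S_0'(x) = 0 + 8·(x + 1) + 21/4·(x + 1)², so S_0'(2) = 285/4. On the right, S_1'(2) = b, so b = 285/4.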